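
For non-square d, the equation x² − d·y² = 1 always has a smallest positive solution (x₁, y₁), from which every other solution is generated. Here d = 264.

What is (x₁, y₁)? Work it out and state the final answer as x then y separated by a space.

d=264: √d = [16; 4,32] (ℓ=2, even), read p_1/q_1
k=0  a_k=16  p_k/q_k = 16/1
k=1  a_k=4  p_k/q_k = 65/4
(x₁, y₁) = (65, 4);  65² − 264·4² = 1 ✓

65 4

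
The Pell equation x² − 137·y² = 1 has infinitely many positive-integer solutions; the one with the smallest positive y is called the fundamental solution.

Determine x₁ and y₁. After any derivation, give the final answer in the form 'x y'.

6083073 519712

d=137: √d = [11; 1,2,2,1,1,2,2,1,22] (ℓ=9, odd), read p_17/q_17
a_0=11:  p_0=11·1+0=11,  q_0=11·0+1=1
a_1=1:  p_1=1·11+1=12,  q_1=1·1+0=1
a_2=2:  p_2=2·12+11=35,  q_2=2·1+1=3
…
a_9=22:  p_9=22·1744+1229=39597,  q_9=22·149+105=3383
…
a_14=1:  p_14=1·408178+285899=694077,  q_14=1·34873+24426=59299
a_15=2:  p_15=2·694077+408178=1796332,  q_15=2·59299+34873=153471
a_16=2:  p_16=2·1796332+694077=4286741,  q_16=2·153471+59299=366241
a_17=1:  p_17=1·4286741+1796332=6083073,  q_17=1·366241+153471=519712
(x₁, y₁) = (6083073, 519712);  6083073² − 137·519712² = 1 ✓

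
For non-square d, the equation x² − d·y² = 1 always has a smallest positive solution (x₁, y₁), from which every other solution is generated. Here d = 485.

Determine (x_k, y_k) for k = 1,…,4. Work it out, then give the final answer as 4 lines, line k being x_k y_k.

969 44
1877921 85272
3639409929 165257092
7053174564481 320268159024

√485 → a₀=22, period (44); ℓ=1 odd so k=1
i=0: a=22 ⇒ p=22, q=1
i=1: a=44 ⇒ p=969, q=44
fundamental: x₁=969, y₁=44  (since 938961 − 485·1936 = 1)
k=2:  x_2 = 969·969+485·44·44 = 1877921,  y_2 = 969·44+44·969 = 85272
k=3:  x_3 = 969·1877921+485·44·85272 = 3639409929,  y_3 = 969·85272+44·1877921 = 165257092
k=4:  x_4 = 969·3639409929+485·44·165257092 = 7053174564481,  y_4 = 969·165257092+44·3639409929 = 320268159024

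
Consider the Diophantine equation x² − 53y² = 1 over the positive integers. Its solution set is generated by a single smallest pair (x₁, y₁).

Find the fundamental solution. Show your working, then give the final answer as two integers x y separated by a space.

√53 = [7; 3,1,1,3,14, …], period ℓ=5 (odd) → k=9
i=0: a=7 ⇒ p=7, q=1
i=1: a=3 ⇒ p=22, q=3
i=2: a=1 ⇒ p=29, q=4
i=3: a=1 ⇒ p=51, q=7
…
i=7: a=1 ⇒ p=10578, q=1453
i=8: a=1 ⇒ p=18557, q=2549
i=9: a=3 ⇒ p=66249, q=9100
→ (66249, 9100).  Check: 66249²=4388930001, 53·9100²=4388930000, difference 1.

66249 9100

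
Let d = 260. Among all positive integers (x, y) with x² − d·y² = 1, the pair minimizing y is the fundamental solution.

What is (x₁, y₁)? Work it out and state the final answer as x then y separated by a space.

[16; 8,32] for √260; ℓ=2 ⇒ convergent index 1
step 0: (16, 1)  from 16·(1,0) + (0,1)
step 1: (129, 8)  from 8·(16,1) + (1,0)
→ (129, 8).  Check: 129²=16641, 260·8²=16640, difference 1.

129 8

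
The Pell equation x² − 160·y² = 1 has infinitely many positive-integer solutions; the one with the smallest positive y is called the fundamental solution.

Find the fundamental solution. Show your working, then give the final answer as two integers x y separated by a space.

√160 → a₀=12, period (1,1,1,5,1,1,1,24); ℓ=8 even so k=7
k=0  a_k=12  p_k/q_k = 12/1
k=1  a_k=1  p_k/q_k = 13/1
…
k=3  a_k=1  p_k/q_k = 38/3
k=4  a_k=5  p_k/q_k = 215/17
…
k=6  a_k=1  p_k/q_k = 468/37
k=7  a_k=1  p_k/q_k = 721/57
(x₁, y₁) = (721, 57);  721² − 160·57² = 1 ✓

721 57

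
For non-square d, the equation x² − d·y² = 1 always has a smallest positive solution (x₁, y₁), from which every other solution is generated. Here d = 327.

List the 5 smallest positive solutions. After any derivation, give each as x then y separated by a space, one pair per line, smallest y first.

[18; 12,36] for √327; ℓ=2 ⇒ convergent index 1
i=0: a=18 ⇒ p=18, q=1
i=1: a=12 ⇒ p=217, q=12
(x₁, y₁) = (217, 12);  217² − 327·12² = 1 ✓
k=2:  x_2 = 217·217+327·12·12 = 94177,  y_2 = 217·12+12·217 = 5208
k=3:  x_3 = 217·94177+327·12·5208 = 40872601,  y_3 = 217·5208+12·94177 = 2260260
k=4:  x_4 = 217·40872601+327·12·2260260 = 17738614657,  y_4 = 217·2260260+12·40872601 = 980947632
k=5:  x_5 = 217·17738614657+327·12·980947632 = 7698517888537,  y_5 = 217·980947632+12·17738614657 = 425729012028

217 12
94177 5208
40872601 2260260
17738614657 980947632
7698517888537 425729012028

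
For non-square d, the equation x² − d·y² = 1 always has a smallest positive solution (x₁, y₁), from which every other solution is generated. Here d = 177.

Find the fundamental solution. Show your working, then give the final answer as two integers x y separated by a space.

62423 4692

d=177: √d = [13; 3,3,2,8,2,3,3,26] (ℓ=8, even), read p_7/q_7
a_0=13:  p_0=13·1+0=13,  q_0=13·0+1=1
a_1=3:  p_1=3·13+1=40,  q_1=3·1+0=3
…
a_3=2:  p_3=2·133+40=306,  q_3=2·10+3=23
a_4=8:  p_4=8·306+133=2581,  q_4=8·23+10=194
a_5=2:  p_5=2·2581+306=5468,  q_5=2·194+23=411
a_6=3:  p_6=3·5468+2581=18985,  q_6=3·411+194=1427
a_7=3:  p_7=3·18985+5468=62423,  q_7=3·1427+411=4692
fundamental: x₁=62423, y₁=4692  (since 3896630929 − 177·22014864 = 1)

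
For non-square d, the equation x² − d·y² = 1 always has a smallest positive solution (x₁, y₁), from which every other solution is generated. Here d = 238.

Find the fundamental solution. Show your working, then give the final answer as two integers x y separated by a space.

[15; 2,2,1,14,1,2,2,30] for √238; ℓ=8 ⇒ convergent index 7
a_0=15:  p_0=15·1+0=15,  q_0=15·0+1=1
…
a_3=1:  p_3=1·77+31=108,  q_3=1·5+2=7
…
a_5=1:  p_5=1·1589+108=1697,  q_5=1·103+7=110
a_6=2:  p_6=2·1697+1589=4983,  q_6=2·110+103=323
a_7=2:  p_7=2·4983+1697=11663,  q_7=2·323+110=756
(x₁, y₁) = (11663, 756);  11663² − 238·756² = 1 ✓

11663 756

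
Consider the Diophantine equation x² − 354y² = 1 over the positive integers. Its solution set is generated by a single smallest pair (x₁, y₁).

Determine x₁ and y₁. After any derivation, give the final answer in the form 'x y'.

258065 13716

[18; 1,4,2,2,18,2,2,4,1,36] for √354; ℓ=10 ⇒ convergent index 9
a_0=18:  p_0=18·1+0=18,  q_0=18·0+1=1
a_1=1:  p_1=1·18+1=19,  q_1=1·1+0=1
…
a_3=2:  p_3=2·94+19=207,  q_3=2·5+1=11
a_4=2:  p_4=2·207+94=508,  q_4=2·11+5=27
a_5=18:  p_5=18·508+207=9351,  q_5=18·27+11=497
…
a_8=4:  p_8=4·47771+19210=210294,  q_8=4·2539+1021=11177
a_9=1:  p_9=1·210294+47771=258065,  q_9=1·11177+2539=13716
(x₁, y₁) = (258065, 13716);  258065² − 354·13716² = 1 ✓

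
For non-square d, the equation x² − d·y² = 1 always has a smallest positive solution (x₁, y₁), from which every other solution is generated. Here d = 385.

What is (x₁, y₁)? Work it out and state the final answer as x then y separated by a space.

d=385: √d = [19; 1,1,1,1,1,…,1,1,38] (ℓ=16, even), read p_15/q_15
k=0  a_k=19  p_k/q_k = 19/1
k=1  a_k=1  p_k/q_k = 20/1
k=2  a_k=1  p_k/q_k = 39/2
…
k=5  a_k=1  p_k/q_k = 157/8
k=6  a_k=3  p_k/q_k = 569/29
k=7  a_k=1  p_k/q_k = 726/37
k=8  a_k=2  p_k/q_k = 2021/103
k=9  a_k=1  p_k/q_k = 2747/140
…
k=11  a_k=1  p_k/q_k = 13009/663
k=12  a_k=1  p_k/q_k = 23271/1186
k=13  a_k=1  p_k/q_k = 36280/1849
k=14  a_k=1  p_k/q_k = 59551/3035
k=15  a_k=1  p_k/q_k = 95831/4884
(x₁, y₁) = (95831, 4884);  95831² − 385·4884² = 1 ✓

95831 4884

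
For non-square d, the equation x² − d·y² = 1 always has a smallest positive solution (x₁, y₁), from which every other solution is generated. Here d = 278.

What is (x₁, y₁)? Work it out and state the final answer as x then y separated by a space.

2501 150

√278 → a₀=16, period (1,2,16,2,1,32); ℓ=6 even so k=5
step 0: (16, 1)  from 16·(1,0) + (0,1)
…
step 2: (50, 3)  from 2·(17,1) + (16,1)
step 3: (817, 49)  from 16·(50,3) + (17,1)
step 4: (1684, 101)  from 2·(817,49) + (50,3)
step 5: (2501, 150)  from 1·(1684,101) + (817,49)
→ (2501, 150).  Check: 2501²=6255001, 278·150²=6255000, difference 1.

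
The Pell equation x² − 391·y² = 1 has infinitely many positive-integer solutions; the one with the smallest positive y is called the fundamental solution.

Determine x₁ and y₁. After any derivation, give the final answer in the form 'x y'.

7338680 371133

√391 → a₀=19, period (1,3,2,2,1,…,3,1,38); ℓ=16 even so k=15
k=0  a_k=19  p_k/q_k = 19/1
k=1  a_k=1  p_k/q_k = 20/1
k=2  a_k=3  p_k/q_k = 79/4
k=3  a_k=2  p_k/q_k = 178/9
k=4  a_k=2  p_k/q_k = 435/22
…
k=7  a_k=2  p_k/q_k = 2709/137
…
k=9  a_k=2  p_k/q_k = 107747/5449
k=10  a_k=1  p_k/q_k = 160266/8105
…
k=14  a_k=3  p_k/q_k = 5678083/287153
k=15  a_k=1  p_k/q_k = 7338680/371133
→ (7338680, 371133).  Check: 7338680²=53856224142400, 391·371133²=53856224142399, difference 1.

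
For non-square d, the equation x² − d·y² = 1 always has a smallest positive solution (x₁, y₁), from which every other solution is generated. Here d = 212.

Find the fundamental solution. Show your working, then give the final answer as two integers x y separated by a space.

d=212: √d = [14; 1,1,3,1,1,…,1,1,28] (ℓ=14, even), read p_13/q_13
step 0: (14, 1)  from 14·(1,0) + (0,1)
step 1: (15, 1)  from 1·(14,1) + (1,0)
step 2: (29, 2)  from 1·(15,1) + (14,1)
step 3: (102, 7)  from 3·(29,2) + (15,1)
step 4: (131, 9)  from 1·(102,7) + (29,2)
step 5: (233, 16)  from 1·(131,9) + (102,7)
step 6: (364, 25)  from 1·(233,16) + (131,9)
…
step 9: (5198, 357)  from 1·(2781,191) + (2417,166)
…
step 11: (29135, 2001)  from 3·(7979,548) + (5198,357)
step 12: (37114, 2549)  from 1·(29135,2001) + (7979,548)
step 13: (66249, 4550)  from 1·(37114,2549) + (29135,2001)
fundamental: x₁=66249, y₁=4550  (since 4388930001 − 212·20702500 = 1)

66249 4550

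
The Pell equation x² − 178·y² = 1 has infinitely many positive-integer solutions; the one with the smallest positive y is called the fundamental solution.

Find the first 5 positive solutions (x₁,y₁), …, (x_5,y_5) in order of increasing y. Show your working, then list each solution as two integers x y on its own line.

√178 → a₀=13, period (2,1,12,1,2,26); ℓ=6 even so k=5
k=0  a_k=13  p_k/q_k = 13/1
k=1  a_k=2  p_k/q_k = 27/2
k=2  a_k=1  p_k/q_k = 40/3
k=3  a_k=12  p_k/q_k = 507/38
k=4  a_k=1  p_k/q_k = 547/41
k=5  a_k=2  p_k/q_k = 1601/120
(x₁, y₁) = (1601, 120);  1601² − 178·120² = 1 ✓
k=2:  x_2 = 1601·1601+178·120·120 = 5126401,  y_2 = 1601·120+120·1601 = 384240
k=3:  x_3 = 1601·5126401+178·120·384240 = 16414734401,  y_3 = 1601·384240+120·5126401 = 1230336360
k=4:  x_4 = 1601·16414734401+178·120·1230336360 = 52559974425601,  y_4 = 1601·1230336360+120·16414734401 = 3939536640480
k=5:  x_5 = 1601·52559974425601+178·120·3939536640480 = 168297021696040001,  y_5 = 1601·3939536640480+120·52559974425601 = 12614395092480600

1601 120
5126401 384240
16414734401 1230336360
52559974425601 3939536640480
168297021696040001 12614395092480600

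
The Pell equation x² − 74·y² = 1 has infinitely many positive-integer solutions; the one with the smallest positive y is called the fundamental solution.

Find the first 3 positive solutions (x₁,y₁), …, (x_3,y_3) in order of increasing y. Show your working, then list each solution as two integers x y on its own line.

√74 → a₀=8, period (1,1,1,1,16); ℓ=5 odd so k=9
step 0: (8, 1)  from 8·(1,0) + (0,1)
…
step 2: (17, 2)  from 1·(9,1) + (8,1)
step 3: (26, 3)  from 1·(17,2) + (9,1)
step 4: (43, 5)  from 1·(26,3) + (17,2)
…
step 6: (757, 88)  from 1·(714,83) + (43,5)
…
step 8: (2228, 259)  from 1·(1471,171) + (757,88)
step 9: (3699, 430)  from 1·(2228,259) + (1471,171)
→ (3699, 430).  Check: 3699²=13682601, 74·430²=13682600, difference 1.
k=2:  x_2 = 3699·3699+74·430·430 = 27365201,  y_2 = 3699·430+430·3699 = 3181140
k=3:  x_3 = 3699·27365201+74·430·3181140 = 202447753299,  y_3 = 3699·3181140+430·27365201 = 23534073290

3699 430
27365201 3181140
202447753299 23534073290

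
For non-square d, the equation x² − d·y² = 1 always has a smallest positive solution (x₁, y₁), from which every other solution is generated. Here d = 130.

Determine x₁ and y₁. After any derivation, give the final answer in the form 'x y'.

d=130: √d = [11; 2,2,22] (ℓ=3, odd), read p_5/q_5
k=0  a_k=11  p_k/q_k = 11/1
k=1  a_k=2  p_k/q_k = 23/2
k=2  a_k=2  p_k/q_k = 57/5
k=3  a_k=22  p_k/q_k = 1277/112
k=4  a_k=2  p_k/q_k = 2611/229
k=5  a_k=2  p_k/q_k = 6499/570
→ (6499, 570).  Check: 6499²=42237001, 130·570²=42237000, difference 1.

6499 570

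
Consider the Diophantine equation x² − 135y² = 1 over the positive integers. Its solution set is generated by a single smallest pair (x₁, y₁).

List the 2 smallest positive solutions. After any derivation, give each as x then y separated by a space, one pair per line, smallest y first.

244 21
119071 10248

√135 = [11; 1,1,1,1,1,1,1,22, …], period ℓ=8 (even) → k=7
i=0: a=11 ⇒ p=11, q=1
i=1: a=1 ⇒ p=12, q=1
i=2: a=1 ⇒ p=23, q=2
i=3: a=1 ⇒ p=35, q=3
…
i=5: a=1 ⇒ p=93, q=8
i=6: a=1 ⇒ p=151, q=13
i=7: a=1 ⇒ p=244, q=21
→ (244, 21).  Check: 244²=59536, 135·21²=59535, difference 1.
(x_2, y_2) = (244·244 + 135·21·21, 244·21 + 21·244) = (119071, 10248)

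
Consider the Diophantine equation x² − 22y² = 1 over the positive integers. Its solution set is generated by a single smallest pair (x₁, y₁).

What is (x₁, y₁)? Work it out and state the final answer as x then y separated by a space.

197 42

√22 = [4; 1,2,4,2,1,8, …], period ℓ=6 (even) → k=5
i=0: a=4 ⇒ p=4, q=1
…
i=4: a=2 ⇒ p=136, q=29
i=5: a=1 ⇒ p=197, q=42
(x₁, y₁) = (197, 42);  197² − 22·42² = 1 ✓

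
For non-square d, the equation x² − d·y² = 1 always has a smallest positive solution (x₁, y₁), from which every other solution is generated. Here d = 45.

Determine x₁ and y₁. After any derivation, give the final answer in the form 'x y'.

161 24

d=45: √d = [6; 1,2,2,2,1,12] (ℓ=6, even), read p_5/q_5
k=0  a_k=6  p_k/q_k = 6/1
k=1  a_k=1  p_k/q_k = 7/1
…
k=4  a_k=2  p_k/q_k = 114/17
k=5  a_k=1  p_k/q_k = 161/24
→ (161, 24).  Check: 161²=25921, 45·24²=25920, difference 1.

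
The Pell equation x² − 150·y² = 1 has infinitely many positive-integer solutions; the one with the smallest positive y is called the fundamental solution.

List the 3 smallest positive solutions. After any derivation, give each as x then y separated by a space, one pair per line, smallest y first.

[12; 4,24] for √150; ℓ=2 ⇒ convergent index 1
k=0  a_k=12  p_k/q_k = 12/1
k=1  a_k=4  p_k/q_k = 49/4
(x₁, y₁) = (49, 4);  49² − 150·4² = 1 ✓
n=2: (49,4)∘(49,4) = (49·49+150·4·4, 49·4+4·49) = (4801,392)
n=3: (4801,392)∘(49,4) = (49·4801+150·4·392, 49·392+4·4801) = (470449,38412)

49 4
4801 392
470449 38412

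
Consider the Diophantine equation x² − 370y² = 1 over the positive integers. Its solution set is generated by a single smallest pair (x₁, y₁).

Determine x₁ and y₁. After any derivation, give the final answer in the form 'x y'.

213859 11118

√370 → a₀=19, period (4,4,38); ℓ=3 odd so k=5
i=0: a=19 ⇒ p=19, q=1
i=1: a=4 ⇒ p=77, q=4
i=2: a=4 ⇒ p=327, q=17
i=3: a=38 ⇒ p=12503, q=650
i=4: a=4 ⇒ p=50339, q=2617
i=5: a=4 ⇒ p=213859, q=11118
→ (213859, 11118).  Check: 213859²=45735671881, 370·11118²=45735671880, difference 1.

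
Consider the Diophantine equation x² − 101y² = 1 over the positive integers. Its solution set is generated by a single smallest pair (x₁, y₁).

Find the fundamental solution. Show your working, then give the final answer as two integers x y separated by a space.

201 20

d=101: √d = [10; 20] (ℓ=1, odd), read p_1/q_1
k=0  a_k=10  p_k/q_k = 10/1
k=1  a_k=20  p_k/q_k = 201/20
fundamental: x₁=201, y₁=20  (since 40401 − 101·400 = 1)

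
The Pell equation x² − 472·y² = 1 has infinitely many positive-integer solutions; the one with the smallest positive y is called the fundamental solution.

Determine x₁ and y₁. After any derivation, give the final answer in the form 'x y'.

√472 = [21; 1,2,1,1,1,…,2,1,42, …], period ℓ=14 (even) → k=13
i=0: a=21 ⇒ p=21, q=1
…
i=3: a=1 ⇒ p=87, q=4
i=4: a=1 ⇒ p=152, q=7
…
i=6: a=4 ⇒ p=1108, q=51
i=7: a=5 ⇒ p=5779, q=266
i=8: a=4 ⇒ p=24224, q=1115
…
i=11: a=1 ⇒ p=84230, q=3877
i=12: a=2 ⇒ p=222687, q=10250
i=13: a=1 ⇒ p=306917, q=14127
(x₁, y₁) = (306917, 14127);  306917² − 472·14127² = 1 ✓

306917 14127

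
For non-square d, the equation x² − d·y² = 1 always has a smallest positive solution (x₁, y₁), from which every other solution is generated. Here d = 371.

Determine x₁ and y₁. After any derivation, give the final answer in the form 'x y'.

√371 → a₀=19, period (3,1,4,1,3,38); ℓ=6 even so k=5
step 0: (19, 1)  from 19·(1,0) + (0,1)
step 1: (58, 3)  from 3·(19,1) + (1,0)
…
step 3: (366, 19)  from 4·(77,4) + (58,3)
step 4: (443, 23)  from 1·(366,19) + (77,4)
step 5: (1695, 88)  from 3·(443,23) + (366,19)
→ (1695, 88).  Check: 1695²=2873025, 371·88²=2873024, difference 1.

1695 88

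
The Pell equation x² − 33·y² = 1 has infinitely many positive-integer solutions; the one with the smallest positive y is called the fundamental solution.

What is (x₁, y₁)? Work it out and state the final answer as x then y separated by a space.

√33 = [5; 1,2,1,10, …], period ℓ=4 (even) → k=3
i=0: a=5 ⇒ p=5, q=1
…
i=2: a=2 ⇒ p=17, q=3
i=3: a=1 ⇒ p=23, q=4
→ (23, 4).  Check: 23²=529, 33·4²=528, difference 1.

23 4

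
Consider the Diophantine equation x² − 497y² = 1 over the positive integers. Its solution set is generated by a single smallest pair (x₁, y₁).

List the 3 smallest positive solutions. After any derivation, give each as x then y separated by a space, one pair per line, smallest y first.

1201887 53912
2889064721537 129592263888
6944658661946678751 311510514535059400

[22; 3,2,2,5,6,5,2,2,3,44] for √497; ℓ=10 ⇒ convergent index 9
step 0: (22, 1)  from 22·(1,0) + (0,1)
step 1: (67, 3)  from 3·(22,1) + (1,0)
step 2: (156, 7)  from 2·(67,3) + (22,1)
…
step 4: (2051, 92)  from 5·(379,17) + (156,7)
…
step 8: (352750, 15823)  from 2·(143637,6443) + (65476,2937)
step 9: (1201887, 53912)  from 3·(352750,15823) + (143637,6443)
fundamental: x₁=1201887, y₁=53912  (since 1444532360769 − 497·2906503744 = 1)
(1201887+53912√497)^2 = 2889064721537 + 129592263888√497
(1201887+53912√497)^3 = 6944658661946678751 + 311510514535059400√497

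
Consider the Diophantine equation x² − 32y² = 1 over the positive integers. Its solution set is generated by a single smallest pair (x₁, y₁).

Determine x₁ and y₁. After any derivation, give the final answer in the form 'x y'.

17 3

√32 = [5; 1,1,1,10, …], period ℓ=4 (even) → k=3
step 0: (5, 1)  from 5·(1,0) + (0,1)
…
step 2: (11, 2)  from 1·(6,1) + (5,1)
step 3: (17, 3)  from 1·(11,2) + (6,1)
→ (17, 3).  Check: 17²=289, 32·3²=288, difference 1.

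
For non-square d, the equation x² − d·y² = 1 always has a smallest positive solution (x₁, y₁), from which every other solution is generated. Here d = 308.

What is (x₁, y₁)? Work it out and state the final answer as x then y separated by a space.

[17; 1,1,4,1,1,34] for √308; ℓ=6 ⇒ convergent index 5
a_0=17:  p_0=17·1+0=17,  q_0=17·0+1=1
a_1=1:  p_1=1·17+1=18,  q_1=1·1+0=1
…
a_4=1:  p_4=1·158+35=193,  q_4=1·9+2=11
a_5=1:  p_5=1·193+158=351,  q_5=1·11+9=20
(x₁, y₁) = (351, 20);  351² − 308·20² = 1 ✓

351 20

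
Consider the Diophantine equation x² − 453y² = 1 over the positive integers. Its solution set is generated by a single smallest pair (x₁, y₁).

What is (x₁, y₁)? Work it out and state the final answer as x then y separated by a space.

√453 = [21; 3,1,1,10,14,10,1,1,3,42, …], period ℓ=10 (even) → k=9
step 0: (21, 1)  from 21·(1,0) + (0,1)
step 1: (64, 3)  from 3·(21,1) + (1,0)
step 2: (85, 4)  from 1·(64,3) + (21,1)
step 3: (149, 7)  from 1·(85,4) + (64,3)
…
step 8: (469329, 22051)  from 1·(245764,11547) + (223565,10504)
step 9: (1653751, 77700)  from 3·(469329,22051) + (245764,11547)
→ (1653751, 77700).  Check: 1653751²=2734892370001, 453·77700²=2734892370000, difference 1.

1653751 77700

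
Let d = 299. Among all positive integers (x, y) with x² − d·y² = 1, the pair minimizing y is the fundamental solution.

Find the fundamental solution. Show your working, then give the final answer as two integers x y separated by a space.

d=299: √d = [17; 3,2,3,34] (ℓ=4, even), read p_3/q_3
step 0: (17, 1)  from 17·(1,0) + (0,1)
…
step 2: (121, 7)  from 2·(52,3) + (17,1)
step 3: (415, 24)  from 3·(121,7) + (52,3)
(x₁, y₁) = (415, 24);  415² − 299·24² = 1 ✓

415 24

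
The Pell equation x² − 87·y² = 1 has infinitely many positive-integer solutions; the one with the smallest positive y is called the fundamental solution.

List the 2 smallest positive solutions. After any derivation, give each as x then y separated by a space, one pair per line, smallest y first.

28 3
1567 168

√87 → a₀=9, period (3,18); ℓ=2 even so k=1
i=0: a=9 ⇒ p=9, q=1
i=1: a=3 ⇒ p=28, q=3
→ (28, 3).  Check: 28²=784, 87·3²=783, difference 1.
k=2:  x_2 = 28·28+87·3·3 = 1567,  y_2 = 28·3+3·28 = 168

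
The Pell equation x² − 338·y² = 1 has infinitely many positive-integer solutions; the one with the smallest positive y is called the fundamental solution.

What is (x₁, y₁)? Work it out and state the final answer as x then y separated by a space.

114243 6214

√338 = [18; 2,1,1,2,36, …], period ℓ=5 (odd) → k=9
k=0  a_k=18  p_k/q_k = 18/1
…
k=5  a_k=36  p_k/q_k = 8696/473
…
k=8  a_k=1  p_k/q_k = 43958/2391
k=9  a_k=2  p_k/q_k = 114243/6214
(x₁, y₁) = (114243, 6214);  114243² − 338·6214² = 1 ✓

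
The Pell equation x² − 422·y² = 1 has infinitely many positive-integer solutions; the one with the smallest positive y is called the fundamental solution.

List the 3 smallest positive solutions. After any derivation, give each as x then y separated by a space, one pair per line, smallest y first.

7022501 341850
98631040590001 4801283933700
1385273162348638202501 67434042451384025550

√422 = [20; 1,1,5,2,1,…,1,1,40, …], period ℓ=14 (even) → k=13
k=0  a_k=20  p_k/q_k = 20/1
…
k=4  a_k=2  p_k/q_k = 493/24
…
k=7  a_k=20  p_k/q_k = 53719/2615
…
k=12  a_k=1  p_k/q_k = 3810680/185501
k=13  a_k=1  p_k/q_k = 7022501/341850
(x₁, y₁) = (7022501, 341850);  7022501² − 422·341850² = 1 ✓
(x_2, y_2) = (7022501·7022501 + 422·341850·341850, 7022501·341850 + 341850·7022501) = (98631040590001, 4801283933700)
(x_3, y_3) = (7022501·98631040590001 + 422·341850·4801283933700, 7022501·4801283933700 + 341850·98631040590001) = (1385273162348638202501, 67434042451384025550)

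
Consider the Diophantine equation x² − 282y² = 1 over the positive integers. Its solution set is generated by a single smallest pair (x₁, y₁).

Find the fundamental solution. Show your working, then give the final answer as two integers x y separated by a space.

2351 140

√282 = [16; 1,3,1,4,1,3,1,32, …], period ℓ=8 (even) → k=7
a_0=16:  p_0=16·1+0=16,  q_0=16·0+1=1
…
a_2=3:  p_2=3·17+16=67,  q_2=3·1+1=4
…
a_4=4:  p_4=4·84+67=403,  q_4=4·5+4=24
a_5=1:  p_5=1·403+84=487,  q_5=1·24+5=29
a_6=3:  p_6=3·487+403=1864,  q_6=3·29+24=111
a_7=1:  p_7=1·1864+487=2351,  q_7=1·111+29=140
(x₁, y₁) = (2351, 140);  2351² − 282·140² = 1 ✓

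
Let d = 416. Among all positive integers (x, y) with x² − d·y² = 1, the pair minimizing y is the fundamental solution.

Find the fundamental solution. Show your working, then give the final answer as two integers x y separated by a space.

5201 255

√416 = [20; 2,1,1,9,1,1,2,40, …], period ℓ=8 (even) → k=7
step 0: (20, 1)  from 20·(1,0) + (0,1)
step 1: (41, 2)  from 2·(20,1) + (1,0)
step 2: (61, 3)  from 1·(41,2) + (20,1)
step 3: (102, 5)  from 1·(61,3) + (41,2)
step 4: (979, 48)  from 9·(102,5) + (61,3)
step 5: (1081, 53)  from 1·(979,48) + (102,5)
step 6: (2060, 101)  from 1·(1081,53) + (979,48)
step 7: (5201, 255)  from 2·(2060,101) + (1081,53)
→ (5201, 255).  Check: 5201²=27050401, 416·255²=27050400, difference 1.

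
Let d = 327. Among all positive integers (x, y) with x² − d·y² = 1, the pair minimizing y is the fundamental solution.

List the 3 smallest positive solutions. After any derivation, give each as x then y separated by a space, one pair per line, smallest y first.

d=327: √d = [18; 12,36] (ℓ=2, even), read p_1/q_1
a_0=18:  p_0=18·1+0=18,  q_0=18·0+1=1
a_1=12:  p_1=12·18+1=217,  q_1=12·1+0=12
→ (217, 12).  Check: 217²=47089, 327·12²=47088, difference 1.
k=2:  x_2 = 217·217+327·12·12 = 94177,  y_2 = 217·12+12·217 = 5208
k=3:  x_3 = 217·94177+327·12·5208 = 40872601,  y_3 = 217·5208+12·94177 = 2260260

217 12
94177 5208
40872601 2260260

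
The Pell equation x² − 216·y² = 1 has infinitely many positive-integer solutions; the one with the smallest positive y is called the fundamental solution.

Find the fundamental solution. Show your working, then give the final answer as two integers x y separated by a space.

d=216: √d = [14; 1,2,3,2,1,28] (ℓ=6, even), read p_5/q_5
k=0  a_k=14  p_k/q_k = 14/1
…
k=2  a_k=2  p_k/q_k = 44/3
k=3  a_k=3  p_k/q_k = 147/10
k=4  a_k=2  p_k/q_k = 338/23
k=5  a_k=1  p_k/q_k = 485/33
→ (485, 33).  Check: 485²=235225, 216·33²=235224, difference 1.

485 33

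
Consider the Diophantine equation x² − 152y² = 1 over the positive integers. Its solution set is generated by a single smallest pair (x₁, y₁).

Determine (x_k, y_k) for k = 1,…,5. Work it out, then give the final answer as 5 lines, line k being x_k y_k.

d=152: √d = [12; 3,24] (ℓ=2, even), read p_1/q_1
i=0: a=12 ⇒ p=12, q=1
i=1: a=3 ⇒ p=37, q=3
(x₁, y₁) = (37, 3);  37² − 152·3² = 1 ✓
(37+3√152)^2 = 2737 + 222√152
(37+3√152)^3 = 202501 + 16425√152
(37+3√152)^4 = 14982337 + 1215228√152
(37+3√152)^5 = 1108490437 + 89910447√152

37 3
2737 222
202501 16425
14982337 1215228
1108490437 89910447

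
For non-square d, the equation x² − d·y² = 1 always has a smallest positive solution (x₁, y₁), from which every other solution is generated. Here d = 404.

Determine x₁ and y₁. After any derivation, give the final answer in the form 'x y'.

[20; 10,40] for √404; ℓ=2 ⇒ convergent index 1
a_0=20:  p_0=20·1+0=20,  q_0=20·0+1=1
a_1=10:  p_1=10·20+1=201,  q_1=10·1+0=10
(x₁, y₁) = (201, 10);  201² − 404·10² = 1 ✓

201 10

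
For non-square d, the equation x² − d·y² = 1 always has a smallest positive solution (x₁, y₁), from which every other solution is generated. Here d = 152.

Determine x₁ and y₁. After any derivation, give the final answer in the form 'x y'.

37 3

d=152: √d = [12; 3,24] (ℓ=2, even), read p_1/q_1
step 0: (12, 1)  from 12·(1,0) + (0,1)
step 1: (37, 3)  from 3·(12,1) + (1,0)
fundamental: x₁=37, y₁=3  (since 1369 − 152·9 = 1)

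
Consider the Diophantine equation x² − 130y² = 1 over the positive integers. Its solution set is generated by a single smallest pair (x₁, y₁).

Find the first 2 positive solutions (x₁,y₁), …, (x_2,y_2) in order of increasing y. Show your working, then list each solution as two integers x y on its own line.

6499 570
84474001 7408860

d=130: √d = [11; 2,2,22] (ℓ=3, odd), read p_5/q_5
i=0: a=11 ⇒ p=11, q=1
i=1: a=2 ⇒ p=23, q=2
i=2: a=2 ⇒ p=57, q=5
i=3: a=22 ⇒ p=1277, q=112
i=4: a=2 ⇒ p=2611, q=229
i=5: a=2 ⇒ p=6499, q=570
fundamental: x₁=6499, y₁=570  (since 42237001 − 130·324900 = 1)
(6499+570√130)^2 = 84474001 + 7408860√130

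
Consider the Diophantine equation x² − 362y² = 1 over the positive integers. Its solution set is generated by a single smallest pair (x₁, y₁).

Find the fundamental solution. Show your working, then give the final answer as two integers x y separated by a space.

√362 = [19; 38, …], period ℓ=1 (odd) → k=1
a_0=19:  p_0=19·1+0=19,  q_0=19·0+1=1
a_1=38:  p_1=38·19+1=723,  q_1=38·1+0=38
(x₁, y₁) = (723, 38);  723² − 362·38² = 1 ✓

723 38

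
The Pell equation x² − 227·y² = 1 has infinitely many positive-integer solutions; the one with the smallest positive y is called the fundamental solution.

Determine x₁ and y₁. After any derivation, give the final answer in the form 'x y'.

√227 → a₀=15, period (15,30); ℓ=2 even so k=1
a_0=15:  p_0=15·1+0=15,  q_0=15·0+1=1
a_1=15:  p_1=15·15+1=226,  q_1=15·1+0=15
fundamental: x₁=226, y₁=15  (since 51076 − 227·225 = 1)

226 15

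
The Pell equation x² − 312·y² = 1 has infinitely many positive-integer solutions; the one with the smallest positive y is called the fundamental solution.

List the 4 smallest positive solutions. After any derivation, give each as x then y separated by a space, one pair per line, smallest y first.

d=312: √d = [17; 1,1,1,34] (ℓ=4, even), read p_3/q_3
k=0  a_k=17  p_k/q_k = 17/1
…
k=2  a_k=1  p_k/q_k = 35/2
k=3  a_k=1  p_k/q_k = 53/3
→ (53, 3).  Check: 53²=2809, 312·3²=2808, difference 1.
n=2: (53,3)∘(53,3) = (53·53+312·3·3, 53·3+3·53) = (5617,318)
n=3: (5617,318)∘(53,3) = (53·5617+312·3·318, 53·318+3·5617) = (595349,33705)
n=4: (595349,33705)∘(53,3) = (53·595349+312·3·33705, 53·33705+3·595349) = (63101377,3572412)

53 3
5617 318
595349 33705
63101377 3572412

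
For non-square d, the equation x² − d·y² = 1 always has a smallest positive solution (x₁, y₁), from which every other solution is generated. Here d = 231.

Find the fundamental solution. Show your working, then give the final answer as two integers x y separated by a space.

76 5

d=231: √d = [15; 5,30] (ℓ=2, even), read p_1/q_1
i=0: a=15 ⇒ p=15, q=1
i=1: a=5 ⇒ p=76, q=5
fundamental: x₁=76, y₁=5  (since 5776 − 231·25 = 1)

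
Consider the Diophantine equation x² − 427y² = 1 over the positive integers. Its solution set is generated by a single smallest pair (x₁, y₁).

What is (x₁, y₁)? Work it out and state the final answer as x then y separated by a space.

d=427: √d = [20; 1,1,1,40] (ℓ=4, even), read p_3/q_3
k=0  a_k=20  p_k/q_k = 20/1
k=1  a_k=1  p_k/q_k = 21/1
k=2  a_k=1  p_k/q_k = 41/2
k=3  a_k=1  p_k/q_k = 62/3
→ (62, 3).  Check: 62²=3844, 427·3²=3843, difference 1.

62 3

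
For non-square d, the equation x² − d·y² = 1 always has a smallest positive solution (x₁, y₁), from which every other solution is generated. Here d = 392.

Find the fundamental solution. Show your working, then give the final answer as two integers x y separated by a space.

99 5

√392 → a₀=19, period (1,3,1,38); ℓ=4 even so k=3
a_0=19:  p_0=19·1+0=19,  q_0=19·0+1=1
…
a_2=3:  p_2=3·20+19=79,  q_2=3·1+1=4
a_3=1:  p_3=1·79+20=99,  q_3=1·4+1=5
→ (99, 5).  Check: 99²=9801, 392·5²=9800, difference 1.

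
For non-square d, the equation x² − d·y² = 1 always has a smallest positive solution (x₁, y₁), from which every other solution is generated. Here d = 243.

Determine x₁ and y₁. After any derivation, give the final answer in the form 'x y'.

70226 4505

[15; 1,1,2,3,15,3,2,1,1,30] for √243; ℓ=10 ⇒ convergent index 9
i=0: a=15 ⇒ p=15, q=1
…
i=6: a=3 ⇒ p=12424, q=797
…
i=8: a=1 ⇒ p=41325, q=2651
i=9: a=1 ⇒ p=70226, q=4505
fundamental: x₁=70226, y₁=4505  (since 4931691076 − 243·20295025 = 1)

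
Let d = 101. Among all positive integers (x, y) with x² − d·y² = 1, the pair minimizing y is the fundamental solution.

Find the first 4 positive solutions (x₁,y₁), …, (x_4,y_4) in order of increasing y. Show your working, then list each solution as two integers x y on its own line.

201 20
80801 8040
32481801 3232060
13057603201 1299280080

√101 = [10; 20, …], period ℓ=1 (odd) → k=1
i=0: a=10 ⇒ p=10, q=1
i=1: a=20 ⇒ p=201, q=20
→ (201, 20).  Check: 201²=40401, 101·20²=40400, difference 1.
(201+20√101)^2 = 80801 + 8040√101
(201+20√101)^3 = 32481801 + 3232060√101
(201+20√101)^4 = 13057603201 + 1299280080√101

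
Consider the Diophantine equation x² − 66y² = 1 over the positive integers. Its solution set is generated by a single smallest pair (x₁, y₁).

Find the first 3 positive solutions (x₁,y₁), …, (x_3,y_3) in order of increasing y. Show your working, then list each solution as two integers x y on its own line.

√66 = [8; 8,16, …], period ℓ=2 (even) → k=1
i=0: a=8 ⇒ p=8, q=1
i=1: a=8 ⇒ p=65, q=8
fundamental: x₁=65, y₁=8  (since 4225 − 66·64 = 1)
(x_2, y_2) = (65·65 + 66·8·8, 65·8 + 8·65) = (8449, 1040)
(x_3, y_3) = (65·8449 + 66·8·1040, 65·1040 + 8·8449) = (1098305, 135192)

65 8
8449 1040
1098305 135192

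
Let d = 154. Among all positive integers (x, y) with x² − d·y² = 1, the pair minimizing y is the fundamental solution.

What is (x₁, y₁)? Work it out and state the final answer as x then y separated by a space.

21295 1716

[12; 2,2,3,1,2,1,3,2,2,24] for √154; ℓ=10 ⇒ convergent index 9
k=0  a_k=12  p_k/q_k = 12/1
k=1  a_k=2  p_k/q_k = 25/2
k=2  a_k=2  p_k/q_k = 62/5
k=3  a_k=3  p_k/q_k = 211/17
k=4  a_k=1  p_k/q_k = 273/22
k=5  a_k=2  p_k/q_k = 757/61
k=6  a_k=1  p_k/q_k = 1030/83
k=7  a_k=3  p_k/q_k = 3847/310
k=8  a_k=2  p_k/q_k = 8724/703
k=9  a_k=2  p_k/q_k = 21295/1716
→ (21295, 1716).  Check: 21295²=453477025, 154·1716²=453477024, difference 1.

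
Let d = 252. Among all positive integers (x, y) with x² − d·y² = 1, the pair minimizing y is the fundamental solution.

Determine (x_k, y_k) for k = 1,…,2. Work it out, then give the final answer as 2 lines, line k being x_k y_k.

127 8
32257 2032

[15; 1,6,1,30] for √252; ℓ=4 ⇒ convergent index 3
k=0  a_k=15  p_k/q_k = 15/1
…
k=2  a_k=6  p_k/q_k = 111/7
k=3  a_k=1  p_k/q_k = 127/8
(x₁, y₁) = (127, 8);  127² − 252·8² = 1 ✓
(127+8√252)^2 = 32257 + 2032√252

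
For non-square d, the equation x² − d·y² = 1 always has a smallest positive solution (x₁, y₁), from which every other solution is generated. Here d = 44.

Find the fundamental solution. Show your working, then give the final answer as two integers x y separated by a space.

199 30

√44 = [6; 1,1,1,2,1,1,1,12, …], period ℓ=8 (even) → k=7
k=0  a_k=6  p_k/q_k = 6/1
k=1  a_k=1  p_k/q_k = 7/1
k=2  a_k=1  p_k/q_k = 13/2
…
k=4  a_k=2  p_k/q_k = 53/8
…
k=6  a_k=1  p_k/q_k = 126/19
k=7  a_k=1  p_k/q_k = 199/30
fundamental: x₁=199, y₁=30  (since 39601 − 44·900 = 1)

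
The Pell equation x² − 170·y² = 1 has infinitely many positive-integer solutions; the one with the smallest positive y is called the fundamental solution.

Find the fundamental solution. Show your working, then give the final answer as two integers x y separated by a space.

339 26

[13; 26] for √170; ℓ=1 ⇒ convergent index 1
k=0  a_k=13  p_k/q_k = 13/1
k=1  a_k=26  p_k/q_k = 339/26
fundamental: x₁=339, y₁=26  (since 114921 − 170·676 = 1)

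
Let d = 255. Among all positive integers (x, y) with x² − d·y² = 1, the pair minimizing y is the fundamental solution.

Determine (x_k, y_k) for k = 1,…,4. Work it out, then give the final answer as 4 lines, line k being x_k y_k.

16 1
511 32
16336 1023
522241 32704

√255 = [15; 1,30, …], period ℓ=2 (even) → k=1
a_0=15:  p_0=15·1+0=15,  q_0=15·0+1=1
a_1=1:  p_1=1·15+1=16,  q_1=1·1+0=1
→ (16, 1).  Check: 16²=256, 255·1²=255, difference 1.
(x_2, y_2) = (16·16 + 255·1·1, 16·1 + 1·16) = (511, 32)
(x_3, y_3) = (16·511 + 255·1·32, 16·32 + 1·511) = (16336, 1023)
(x_4, y_4) = (16·16336 + 255·1·1023, 16·1023 + 1·16336) = (522241, 32704)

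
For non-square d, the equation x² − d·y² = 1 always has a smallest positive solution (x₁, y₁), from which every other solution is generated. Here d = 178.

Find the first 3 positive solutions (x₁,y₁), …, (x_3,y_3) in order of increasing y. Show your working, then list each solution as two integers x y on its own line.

1601 120
5126401 384240
16414734401 1230336360

[13; 2,1,12,1,2,26] for √178; ℓ=6 ⇒ convergent index 5
i=0: a=13 ⇒ p=13, q=1
…
i=2: a=1 ⇒ p=40, q=3
i=3: a=12 ⇒ p=507, q=38
i=4: a=1 ⇒ p=547, q=41
i=5: a=2 ⇒ p=1601, q=120
(x₁, y₁) = (1601, 120);  1601² − 178·120² = 1 ✓
(1601+120√178)^2 = 5126401 + 384240√178
(1601+120√178)^3 = 16414734401 + 1230336360√178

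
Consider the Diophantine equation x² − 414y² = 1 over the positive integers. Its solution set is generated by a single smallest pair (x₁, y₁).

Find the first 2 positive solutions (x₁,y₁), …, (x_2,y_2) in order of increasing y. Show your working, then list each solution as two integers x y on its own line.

√414 → a₀=20, period (2,1,7,2,7,1,2,40); ℓ=8 even so k=7
a_0=20:  p_0=20·1+0=20,  q_0=20·0+1=1
…
a_2=1:  p_2=1·41+20=61,  q_2=1·2+1=3
a_3=7:  p_3=7·61+41=468,  q_3=7·3+2=23
a_4=2:  p_4=2·468+61=997,  q_4=2·23+3=49
…
a_6=1:  p_6=1·7447+997=8444,  q_6=1·366+49=415
a_7=2:  p_7=2·8444+7447=24335,  q_7=2·415+366=1196
→ (24335, 1196).  Check: 24335²=592192225, 414·1196²=592192224, difference 1.
n=2: (24335,1196)∘(24335,1196) = (24335·24335+414·1196·1196, 24335·1196+1196·24335) = (1184384449,58209320)

24335 1196
1184384449 58209320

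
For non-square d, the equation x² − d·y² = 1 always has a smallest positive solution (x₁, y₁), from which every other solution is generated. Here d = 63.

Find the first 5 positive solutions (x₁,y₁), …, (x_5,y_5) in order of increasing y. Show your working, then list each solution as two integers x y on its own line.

8 1
127 16
2024 255
32257 4064
514088 64769

√63 = [7; 1,14, …], period ℓ=2 (even) → k=1
step 0: (7, 1)  from 7·(1,0) + (0,1)
step 1: (8, 1)  from 1·(7,1) + (1,0)
fundamental: x₁=8, y₁=1  (since 64 − 63·1 = 1)
(8+1√63)^2 = 127 + 16√63
(8+1√63)^3 = 2024 + 255√63
(8+1√63)^4 = 32257 + 4064√63
(8+1√63)^5 = 514088 + 64769√63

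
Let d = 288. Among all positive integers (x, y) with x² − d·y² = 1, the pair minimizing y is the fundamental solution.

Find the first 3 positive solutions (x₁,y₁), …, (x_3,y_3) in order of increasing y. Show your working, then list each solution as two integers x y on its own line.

17 1
577 34
19601 1155

[16; 1,32] for √288; ℓ=2 ⇒ convergent index 1
step 0: (16, 1)  from 16·(1,0) + (0,1)
step 1: (17, 1)  from 1·(16,1) + (1,0)
(x₁, y₁) = (17, 1);  17² − 288·1² = 1 ✓
(17+1√288)^2 = 577 + 34√288
(17+1√288)^3 = 19601 + 1155√288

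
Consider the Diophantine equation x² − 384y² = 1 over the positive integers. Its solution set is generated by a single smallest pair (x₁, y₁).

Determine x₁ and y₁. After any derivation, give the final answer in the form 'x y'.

[19; 1,1,2,9,2,1,1,38] for √384; ℓ=8 ⇒ convergent index 7
a_0=19:  p_0=19·1+0=19,  q_0=19·0+1=1
a_1=1:  p_1=1·19+1=20,  q_1=1·1+0=1
…
a_3=2:  p_3=2·39+20=98,  q_3=2·2+1=5
…
a_5=2:  p_5=2·921+98=1940,  q_5=2·47+5=99
a_6=1:  p_6=1·1940+921=2861,  q_6=1·99+47=146
a_7=1:  p_7=1·2861+1940=4801,  q_7=1·146+99=245
→ (4801, 245).  Check: 4801²=23049601, 384·245²=23049600, difference 1.

4801 245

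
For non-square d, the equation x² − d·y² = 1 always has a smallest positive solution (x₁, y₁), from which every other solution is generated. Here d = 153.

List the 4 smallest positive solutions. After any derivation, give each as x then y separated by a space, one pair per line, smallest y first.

2177 176
9478657 766304
41270070401 3336487440
179689877047297 14527065547456

d=153: √d = [12; 2,1,2,2,2,1,2,24] (ℓ=8, even), read p_7/q_7
step 0: (12, 1)  from 12·(1,0) + (0,1)
step 1: (25, 2)  from 2·(12,1) + (1,0)
step 2: (37, 3)  from 1·(25,2) + (12,1)
…
step 4: (235, 19)  from 2·(99,8) + (37,3)
step 5: (569, 46)  from 2·(235,19) + (99,8)
step 6: (804, 65)  from 1·(569,46) + (235,19)
step 7: (2177, 176)  from 2·(804,65) + (569,46)
→ (2177, 176).  Check: 2177²=4739329, 153·176²=4739328, difference 1.
(2177+176√153)^2 = 9478657 + 766304√153
(2177+176√153)^3 = 41270070401 + 3336487440√153
(2177+176√153)^4 = 179689877047297 + 14527065547456√153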